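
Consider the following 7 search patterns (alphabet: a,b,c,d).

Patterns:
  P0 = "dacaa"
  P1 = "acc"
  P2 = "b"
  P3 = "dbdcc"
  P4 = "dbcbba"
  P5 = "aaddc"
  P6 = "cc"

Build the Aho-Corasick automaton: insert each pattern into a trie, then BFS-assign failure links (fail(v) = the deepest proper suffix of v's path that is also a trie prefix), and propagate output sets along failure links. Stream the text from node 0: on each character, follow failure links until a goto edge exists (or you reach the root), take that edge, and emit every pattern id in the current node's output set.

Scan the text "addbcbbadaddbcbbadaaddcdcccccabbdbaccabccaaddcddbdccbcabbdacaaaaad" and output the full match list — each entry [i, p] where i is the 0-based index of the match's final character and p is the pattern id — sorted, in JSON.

Construct AC machine:
Trie (insert patterns):
  0='ε' goto a→6 b→9 c→22 d→1
  1='d' goto a→2 b→10
  2='da' goto c→3
  3='dac' goto a→4
  4='daca' goto a→5
  5='dacaa' goto ·  [P0 ends]
  6='a' goto a→18 c→7
  7='ac' goto c→8
  8='acc' goto ·  [P1 ends]
  9='b' goto ·  [P2 ends]
  10='db' goto c→14 d→11
  11='dbd' goto c→12
  12='dbdc' goto c→13
  13='dbdcc' goto ·  [P3 ends]
  14='dbc' goto b→15
  15='dbcb' goto b→16
  16='dbcbb' goto a→17
  17='dbcbba' goto ·  [P4 ends]
  18='aa' goto d→19
  19='aad' goto d→20
  20='aadd' goto c→21
  21='aaddc' goto ·  [P5 ends]
  22='c' goto c→23
  23='cc' goto ·  [P6 ends]

BFS fail/out derivation:
  fail(1) 'd': from fail(0)=0 chase 'd': 0 ⇒ 0;  out=∅∪out(0)=∅
  fail(6) 'a': from fail(0)=0 chase 'a': 0 ⇒ 0;  out=∅∪out(0)=∅
  fail(9) 'b': from fail(0)=0 chase 'b': 0 ⇒ 0;  out={2}∪out(0)={2}
  fail(22) 'c': from fail(0)=0 chase 'c': 0 ⇒ 0;  out=∅∪out(0)=∅
  fail(2) 'da': from fail(1)=0 chase 'a': 0 ⇒ 6;  out=∅∪out(6)=∅
  fail(7) 'ac': from fail(6)=0 chase 'c': 0 ⇒ 22;  out=∅∪out(22)=∅
  fail(10) 'db': from fail(1)=0 chase 'b': 0 ⇒ 9;  out=∅∪out(9)={2}
  fail(18) 'aa': from fail(6)=0 chase 'a': 0 ⇒ 6;  out=∅∪out(6)=∅
  fail(23) 'cc': from fail(22)=0 chase 'c': 0 ⇒ 22;  out={6}∪out(22)={6}
  fail(3) 'dac': from fail(2)=6 chase 'c': 6 ⇒ 7;  out=∅∪out(7)=∅
  fail(8) 'acc': from fail(7)=22 chase 'c': 22 ⇒ 23;  out={1}∪out(23)={1,6}
  fail(11) 'dbd': from fail(10)=9 chase 'd': 9→0 ⇒ 1;  out=∅∪out(1)=∅
  fail(14) 'dbc': from fail(10)=9 chase 'c': 9→0 ⇒ 22;  out=∅∪out(22)=∅
  fail(19) 'aad': from fail(18)=6 chase 'd': 6→0 ⇒ 1;  out=∅∪out(1)=∅
  fail(4) 'daca': from fail(3)=7 chase 'a': 7→22→0 ⇒ 6;  out=∅∪out(6)=∅
  fail(12) 'dbdc': from fail(11)=1 chase 'c': 1→0 ⇒ 22;  out=∅∪out(22)=∅
  fail(15) 'dbcb': from fail(14)=22 chase 'b': 22→0 ⇒ 9;  out=∅∪out(9)={2}
  fail(20) 'aadd': from fail(19)=1 chase 'd': 1→0 ⇒ 1;  out=∅∪out(1)=∅
  fail(5) 'dacaa': from fail(4)=6 chase 'a': 6 ⇒ 18;  out={0}∪out(18)={0}
  fail(13) 'dbdcc': from fail(12)=22 chase 'c': 22 ⇒ 23;  out={3}∪out(23)={3,6}
  fail(16) 'dbcbb': from fail(15)=9 chase 'b': 9→0 ⇒ 9;  out=∅∪out(9)={2}
  fail(21) 'aaddc': from fail(20)=1 chase 'c': 1→0 ⇒ 22;  out={5}∪out(22)={5}
  fail(17) 'dbcbba': from fail(16)=9 chase 'a': 9→0 ⇒ 6;  out={4}∪out(6)={4}

Run:
[0] read 'a'  n0⇒n6
[1] read 'd'  n6⇒n1 ·f
[2] read 'd'  n1⇒n1 ·f
[3] read 'b'  n1⇒n10  ** P2@[3:3]
[4] read 'c'  n10⇒n14
[5] read 'b'  n14⇒n15  ** P2@[5:5]
[6] read 'b'  n15⇒n16  ** P2@[6:6]
[7] read 'a'  n16⇒n17  ** P4@[2:7]
[8] read 'd'  n17⇒n1 ·f
[9] read 'a'  n1⇒n2
[10] read 'd'  n2⇒n1 ·f
[11] read 'd'  n1⇒n1 ·f
[12] read 'b'  n1⇒n10  ** P2@[12:12]
[13] read 'c'  n10⇒n14
[14] read 'b'  n14⇒n15  ** P2@[14:14]
[15] read 'b'  n15⇒n16  ** P2@[15:15]
[16] read 'a'  n16⇒n17  ** P4@[11:16]
[17] read 'd'  n17⇒n1 ·f
[18] read 'a'  n1⇒n2
[19] read 'a'  n2⇒n18 ·f
[20] read 'd'  n18⇒n19
[21] read 'd'  n19⇒n20
[22] read 'c'  n20⇒n21  ** P5@[18:22]
[23] read 'd'  n21⇒n1 ·f
[24] read 'c'  n1⇒n22 ·f
[25] read 'c'  n22⇒n23  ** P6@[24:25]
[26] read 'c'  n23⇒n23 ·f  ** P6@[25:26]
[27] read 'c'  n23⇒n23 ·f  ** P6@[26:27]
[28] read 'c'  n23⇒n23 ·f  ** P6@[27:28]
[29] read 'a'  n23⇒n6 ·f
[30] read 'b'  n6⇒n9 ·f  ** P2@[30:30]
[31] read 'b'  n9⇒n9 ·f  ** P2@[31:31]
[32] read 'd'  n9⇒n1 ·f
[33] read 'b'  n1⇒n10  ** P2@[33:33]
[34] read 'a'  n10⇒n6 ·f
[35] read 'c'  n6⇒n7
[36] read 'c'  n7⇒n8  ** P1@[34:36],P6@[35:36]
[37] read 'a'  n8⇒n6 ·f
[38] read 'b'  n6⇒n9 ·f  ** P2@[38:38]
[39] read 'c'  n9⇒n22 ·f
[40] read 'c'  n22⇒n23  ** P6@[39:40]
[41] read 'a'  n23⇒n6 ·f
[42] read 'a'  n6⇒n18
[43] read 'd'  n18⇒n19
[44] read 'd'  n19⇒n20
[45] read 'c'  n20⇒n21  ** P5@[41:45]
[46] read 'd'  n21⇒n1 ·f
[47] read 'd'  n1⇒n1 ·f
[48] read 'b'  n1⇒n10  ** P2@[48:48]
[49] read 'd'  n10⇒n11
[50] read 'c'  n11⇒n12
[51] read 'c'  n12⇒n13  ** P3@[47:51],P6@[50:51]
[52] read 'b'  n13⇒n9 ·f  ** P2@[52:52]
[53] read 'c'  n9⇒n22 ·f
[54] read 'a'  n22⇒n6 ·f
[55] read 'b'  n6⇒n9 ·f  ** P2@[55:55]
[56] read 'b'  n9⇒n9 ·f  ** P2@[56:56]
[57] read 'd'  n9⇒n1 ·f
[58] read 'a'  n1⇒n2
[59] read 'c'  n2⇒n3
[60] read 'a'  n3⇒n4
[61] read 'a'  n4⇒n5  ** P0@[57:61]
[62] read 'a'  n5⇒n18 ·f
[63] read 'a'  n18⇒n18 ·f
[64] read 'a'  n18⇒n18 ·f
[65] read 'd'  n18⇒n19

Matches: [[3,2],[5,2],[6,2],[7,4],[12,2],[14,2],[15,2],[16,4],[22,5],[25,6],[26,6],[27,6],[28,6],[30,2],[31,2],[33,2],[36,1],[36,6],[38,2],[40,6],[45,5],[48,2],[51,3],[51,6],[52,2],[55,2],[56,2],[61,0]]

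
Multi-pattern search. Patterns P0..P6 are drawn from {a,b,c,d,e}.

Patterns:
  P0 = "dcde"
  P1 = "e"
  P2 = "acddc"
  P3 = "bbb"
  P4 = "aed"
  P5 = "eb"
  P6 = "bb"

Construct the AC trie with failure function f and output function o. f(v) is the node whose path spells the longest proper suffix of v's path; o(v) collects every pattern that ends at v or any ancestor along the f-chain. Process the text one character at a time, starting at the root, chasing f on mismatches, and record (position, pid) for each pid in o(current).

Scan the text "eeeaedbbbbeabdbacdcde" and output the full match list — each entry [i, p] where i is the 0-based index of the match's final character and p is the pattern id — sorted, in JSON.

Build:
Trie nodes:
  n0 'ε': a→6 b→11 d→1 e→5
  n1 'd': c→2
  n2 'dc': d→3
  n3 'dcd': e→4
  n4 'dcde': ·  [P0 ends]
  n5 'e': b→16  [P1 ends]
  n6 'a': c→7 e→14
  n7 'ac': d→8
  n8 'acd': d→9
  n9 'acdd': c→10
  n10 'acddc': ·  [P2 ends]
  n11 'b': b→12
  n12 'bb': b→13  [P6 ends]
  n13 'bbb': ·  [P3 ends]
  n14 'ae': d→15
  n15 'aed': ·  [P4 ends]
  n16 'eb': ·  [P5 ends]

BFS fail/out derivation:
  n1('d'): parent n0 fail=0; on 'd' 0 → fail=0;  out ∅∪∅=∅
  n5('e'): parent n0 fail=0; on 'e' 0 → fail=0;  out {1}∪∅={1}
  n6('a'): parent n0 fail=0; on 'a' 0 → fail=0;  out ∅∪∅=∅
  n11('b'): parent n0 fail=0; on 'b' 0 → fail=0;  out ∅∪∅=∅
  n2('dc'): parent n1 fail=0; on 'c' 0 → fail=0;  out ∅∪∅=∅
  n7('ac'): parent n6 fail=0; on 'c' 0 → fail=0;  out ∅∪∅=∅
  n12('bb'): parent n11 fail=0; on 'b' 0 → fail=11;  out {6}∪∅={6}
  n14('ae'): parent n6 fail=0; on 'e' 0 → fail=5;  out ∅∪{1}={1}
  n16('eb'): parent n5 fail=0; on 'b' 0 → fail=11;  out {5}∪∅={5}
  n3('dcd'): parent n2 fail=0; on 'd' 0 → fail=1;  out ∅∪∅=∅
  n8('acd'): parent n7 fail=0; on 'd' 0 → fail=1;  out ∅∪∅=∅
  n13('bbb'): parent n12 fail=11; on 'b' 11 → fail=12;  out {3}∪{6}={3,6}
  n15('aed'): parent n14 fail=5; on 'd' 5→0 → fail=1;  out {4}∪∅={4}
  n4('dcde'): parent n3 fail=1; on 'e' 1→0 → fail=5;  out {0}∪{1}={0,1}
  n9('acdd'): parent n8 fail=1; on 'd' 1→0 → fail=1;  out ∅∪∅=∅
  n10('acddc'): parent n9 fail=1; on 'c' 1 → fail=2;  out {2}∪∅={2}

Scan:
pos 0 'e': at 5  → match P1@[0:0]
pos 1 'e': at 5 (via fail)  → match P1@[1:1]
pos 2 'e': at 5 (via fail)  → match P1@[2:2]
pos 3 'a': at 6 (via fail)
pos 4 'e': at 14  → match P1@[4:4]
pos 5 'd': at 15  → match P4@[3:5]
pos 6 'b': at 11 (via fail)
pos 7 'b': at 12  → match P6@[6:7]
pos 8 'b': at 13  → match P3@[6:8],P6@[7:8]
pos 9 'b': at 13 (via fail)  → match P3@[7:9],P6@[8:9]
pos 10 'e': at 5 (via fail)  → match P1@[10:10]
pos 11 'a': at 6 (via fail)
pos 12 'b': at 11 (via fail)
pos 13 'd': at 1 (via fail)
pos 14 'b': at 11 (via fail)
pos 15 'a': at 6 (via fail)
pos 16 'c': at 7
pos 17 'd': at 8
pos 18 'c': at 2 (via fail)
pos 19 'd': at 3
pos 20 'e': at 4  → match P0@[17:20],P1@[20:20]

Result: [[0,1],[1,1],[2,1],[4,1],[5,4],[7,6],[8,3],[8,6],[9,3],[9,6],[10,1],[20,0],[20,1]]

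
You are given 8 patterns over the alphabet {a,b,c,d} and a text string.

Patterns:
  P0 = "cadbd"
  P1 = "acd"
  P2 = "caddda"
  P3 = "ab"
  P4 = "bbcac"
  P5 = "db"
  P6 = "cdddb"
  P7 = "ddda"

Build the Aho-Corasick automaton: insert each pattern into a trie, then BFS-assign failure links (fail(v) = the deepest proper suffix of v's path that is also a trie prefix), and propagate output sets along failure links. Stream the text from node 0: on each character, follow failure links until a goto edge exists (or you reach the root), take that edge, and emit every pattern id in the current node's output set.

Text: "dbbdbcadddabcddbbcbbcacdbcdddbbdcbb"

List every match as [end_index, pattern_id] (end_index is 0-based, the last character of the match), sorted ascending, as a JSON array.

Build:
Trie nodes:
  0='ε' goto a→6 b→13 c→1 d→18
  1='c' goto a→2 d→20
  2='ca' goto d→3
  3='cad' goto b→4 d→9
  4='cadb' goto d→5
  5='cadbd' goto ·  [P0 ends]
  6='a' goto b→12 c→7
  7='ac' goto d→8
  8='acd' goto ·  [P1 ends]
  9='cadd' goto d→10
  10='caddd' goto a→11
  11='caddda' goto ·  [P2 ends]
  12='ab' goto ·  [P3 ends]
  13='b' goto b→14
  14='bb' goto c→15
  15='bbc' goto a→16
  16='bbca' goto c→17
  17='bbcac' goto ·  [P4 ends]
  18='d' goto b→19 d→24
  19='db' goto ·  [P5 ends]
  20='cd' goto d→21
  21='cdd' goto d→22
  22='cddd' goto b→23
  23='cdddb' goto ·  [P6 ends]
  24='dd' goto d→25
  25='ddd' goto a→26
  26='ddda' goto ·  [P7 ends]

Failure links (BFS by depth):
  fail(1) 'c': from fail(0)=0 chase 'c': 0 ⇒ 0;  out=∅∪out(0)=∅
  fail(6) 'a': from fail(0)=0 chase 'a': 0 ⇒ 0;  out=∅∪out(0)=∅
  fail(13) 'b': from fail(0)=0 chase 'b': 0 ⇒ 0;  out=∅∪out(0)=∅
  fail(18) 'd': from fail(0)=0 chase 'd': 0 ⇒ 0;  out=∅∪out(0)=∅
  fail(2) 'ca': from fail(1)=0 chase 'a': 0 ⇒ 6;  out=∅∪out(6)=∅
  fail(7) 'ac': from fail(6)=0 chase 'c': 0 ⇒ 1;  out=∅∪out(1)=∅
  fail(12) 'ab': from fail(6)=0 chase 'b': 0 ⇒ 13;  out={3}∪out(13)={3}
  fail(14) 'bb': from fail(13)=0 chase 'b': 0 ⇒ 13;  out=∅∪out(13)=∅
  fail(19) 'db': from fail(18)=0 chase 'b': 0 ⇒ 13;  out={5}∪out(13)={5}
  fail(20) 'cd': from fail(1)=0 chase 'd': 0 ⇒ 18;  out=∅∪out(18)=∅
  fail(24) 'dd': from fail(18)=0 chase 'd': 0 ⇒ 18;  out=∅∪out(18)=∅
  fail(3) 'cad': from fail(2)=6 chase 'd': 6→0 ⇒ 18;  out=∅∪out(18)=∅
  fail(8) 'acd': from fail(7)=1 chase 'd': 1 ⇒ 20;  out={1}∪out(20)={1}
  fail(15) 'bbc': from fail(14)=13 chase 'c': 13→0 ⇒ 1;  out=∅∪out(1)=∅
  fail(21) 'cdd': from fail(20)=18 chase 'd': 18 ⇒ 24;  out=∅∪out(24)=∅
  fail(25) 'ddd': from fail(24)=18 chase 'd': 18 ⇒ 24;  out=∅∪out(24)=∅
  fail(4) 'cadb': from fail(3)=18 chase 'b': 18 ⇒ 19;  out=∅∪out(19)={5}
  fail(9) 'cadd': from fail(3)=18 chase 'd': 18 ⇒ 24;  out=∅∪out(24)=∅
  fail(16) 'bbca': from fail(15)=1 chase 'a': 1 ⇒ 2;  out=∅∪out(2)=∅
  fail(22) 'cddd': from fail(21)=24 chase 'd': 24 ⇒ 25;  out=∅∪out(25)=∅
  fail(26) 'ddda': from fail(25)=24 chase 'a': 24→18→0 ⇒ 6;  out={7}∪out(6)={7}
  fail(5) 'cadbd': from fail(4)=19 chase 'd': 19→13→0 ⇒ 18;  out={0}∪out(18)={0}
  fail(10) 'caddd': from fail(9)=24 chase 'd': 24 ⇒ 25;  out=∅∪out(25)=∅
  fail(17) 'bbcac': from fail(16)=2 chase 'c': 2→6 ⇒ 7;  out={4}∪out(7)={4}
  fail(23) 'cdddb': from fail(22)=25 chase 'b': 25→24→18 ⇒ 19;  out={6}∪out(19)={5,6}
  fail(11) 'caddda': from fail(10)=25 chase 'a': 25 ⇒ 26;  out={2}∪out(26)={2,7}

Scan:
[0] read 'd'  n0⇒n18
[1] read 'b'  n18⇒n19  ** P5@[0:1]
[2] read 'b'  n19⇒n14 (via fail)
[3] read 'd'  n14⇒n18 (via fail)
[4] read 'b'  n18⇒n19  ** P5@[3:4]
[5] read 'c'  n19⇒n1 (via fail)
[6] read 'a'  n1⇒n2
[7] read 'd'  n2⇒n3
[8] read 'd'  n3⇒n9
[9] read 'd'  n9⇒n10
[10] read 'a'  n10⇒n11  ** P2@[5:10],P7@[7:10]
[11] read 'b'  n11⇒n12 (via fail)  ** P3@[10:11]
[12] read 'c'  n12⇒n1 (via fail)
[13] read 'd'  n1⇒n20
[14] read 'd'  n20⇒n21
[15] read 'b'  n21⇒n19 (via fail)  ** P5@[14:15]
[16] read 'b'  n19⇒n14 (via fail)
[17] read 'c'  n14⇒n15
[18] read 'b'  n15⇒n13 (via fail)
[19] read 'b'  n13⇒n14
[20] read 'c'  n14⇒n15
[21] read 'a'  n15⇒n16
[22] read 'c'  n16⇒n17  ** P4@[18:22]
[23] read 'd'  n17⇒n8 (via fail)  ** P1@[21:23]
[24] read 'b'  n8⇒n19 (via fail)  ** P5@[23:24]
[25] read 'c'  n19⇒n1 (via fail)
[26] read 'd'  n1⇒n20
[27] read 'd'  n20⇒n21
[28] read 'd'  n21⇒n22
[29] read 'b'  n22⇒n23  ** P5@[28:29],P6@[25:29]
[30] read 'b'  n23⇒n14 (via fail)
[31] read 'd'  n14⇒n18 (via fail)
[32] read 'c'  n18⇒n1 (via fail)
[33] read 'b'  n1⇒n13 (via fail)
[34] read 'b'  n13⇒n14

Matches: [[1,5],[4,5],[10,2],[10,7],[11,3],[15,5],[22,4],[23,1],[24,5],[29,5],[29,6]]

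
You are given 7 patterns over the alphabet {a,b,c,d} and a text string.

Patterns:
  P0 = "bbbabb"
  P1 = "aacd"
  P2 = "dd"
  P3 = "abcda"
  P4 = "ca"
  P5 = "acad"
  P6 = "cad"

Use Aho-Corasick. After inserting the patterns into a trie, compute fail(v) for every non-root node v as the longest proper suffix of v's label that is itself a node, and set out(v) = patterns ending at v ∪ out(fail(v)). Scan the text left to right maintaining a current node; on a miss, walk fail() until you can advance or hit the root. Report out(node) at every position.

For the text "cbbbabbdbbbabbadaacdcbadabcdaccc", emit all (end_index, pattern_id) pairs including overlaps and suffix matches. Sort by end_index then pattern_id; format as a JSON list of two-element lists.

Build:
Trie nodes:
  n0 'ε': a→7 b→1 c→17 d→11
  n1 'b': b→2
  n2 'bb': b→3
  n3 'bbb': a→4
  n4 'bbba': b→5
  n5 'bbbab': b→6
  n6 'bbbabb': ·  [P0 ends]
  n7 'a': a→8 b→13 c→19
  n8 'aa': c→9
  n9 'aac': d→10
  n10 'aacd': ·  [P1 ends]
  n11 'd': d→12
  n12 'dd': ·  [P2 ends]
  n13 'ab': c→14
  n14 'abc': d→15
  n15 'abcd': a→16
  n16 'abcda': ·  [P3 ends]
  n17 'c': a→18
  n18 'ca': d→22  [P4 ends]
  n19 'ac': a→20
  n20 'aca': d→21
  n21 'acad': ·  [P5 ends]
  n22 'cad': ·  [P6 ends]

Failure links (BFS by depth):
  fail(1) 'b': from fail(0)=0 chase 'b': 0 ⇒ 0;  out=∅∪out(0)=∅
  fail(7) 'a': from fail(0)=0 chase 'a': 0 ⇒ 0;  out=∅∪out(0)=∅
  fail(11) 'd': from fail(0)=0 chase 'd': 0 ⇒ 0;  out=∅∪out(0)=∅
  fail(17) 'c': from fail(0)=0 chase 'c': 0 ⇒ 0;  out=∅∪out(0)=∅
  fail(2) 'bb': from fail(1)=0 chase 'b': 0 ⇒ 1;  out=∅∪out(1)=∅
  fail(8) 'aa': from fail(7)=0 chase 'a': 0 ⇒ 7;  out=∅∪out(7)=∅
  fail(12) 'dd': from fail(11)=0 chase 'd': 0 ⇒ 11;  out={2}∪out(11)={2}
  fail(13) 'ab': from fail(7)=0 chase 'b': 0 ⇒ 1;  out=∅∪out(1)=∅
  fail(18) 'ca': from fail(17)=0 chase 'a': 0 ⇒ 7;  out={4}∪out(7)={4}
  fail(19) 'ac': from fail(7)=0 chase 'c': 0 ⇒ 17;  out=∅∪out(17)=∅
  fail(3) 'bbb': from fail(2)=1 chase 'b': 1 ⇒ 2;  out=∅∪out(2)=∅
  fail(9) 'aac': from fail(8)=7 chase 'c': 7 ⇒ 19;  out=∅∪out(19)=∅
  fail(14) 'abc': from fail(13)=1 chase 'c': 1→0 ⇒ 17;  out=∅∪out(17)=∅
  fail(20) 'aca': from fail(19)=17 chase 'a': 17 ⇒ 18;  out=∅∪out(18)={4}
  fail(22) 'cad': from fail(18)=7 chase 'd': 7→0 ⇒ 11;  out={6}∪out(11)={6}
  fail(4) 'bbba': from fail(3)=2 chase 'a': 2→1→0 ⇒ 7;  out=∅∪out(7)=∅
  fail(10) 'aacd': from fail(9)=19 chase 'd': 19→17→0 ⇒ 11;  out={1}∪out(11)={1}
  fail(15) 'abcd': from fail(14)=17 chase 'd': 17→0 ⇒ 11;  out=∅∪out(11)=∅
  fail(21) 'acad': from fail(20)=18 chase 'd': 18 ⇒ 22;  out={5}∪out(22)={5,6}
  fail(5) 'bbbab': from fail(4)=7 chase 'b': 7 ⇒ 13;  out=∅∪out(13)=∅
  fail(16) 'abcda': from fail(15)=11 chase 'a': 11→0 ⇒ 7;  out={3}∪out(7)={3}
  fail(6) 'bbbabb': from fail(5)=13 chase 'b': 13→1 ⇒ 2;  out={0}∪out(2)={0}

Scan:
pos 0 'c': at 17
pos 1 'b': at 1 (via fail)
pos 2 'b': at 2
pos 3 'b': at 3
pos 4 'a': at 4
pos 5 'b': at 5
pos 6 'b': at 6  emit P0@[1:6]
pos 7 'd': at 11 (via fail)
pos 8 'b': at 1 (via fail)
pos 9 'b': at 2
pos 10 'b': at 3
pos 11 'a': at 4
pos 12 'b': at 5
pos 13 'b': at 6  emit P0@[8:13]
pos 14 'a': at 7 (via fail)
pos 15 'd': at 11 (via fail)
pos 16 'a': at 7 (via fail)
pos 17 'a': at 8
pos 18 'c': at 9
pos 19 'd': at 10  emit P1@[16:19]
pos 20 'c': at 17 (via fail)
pos 21 'b': at 1 (via fail)
pos 22 'a': at 7 (via fail)
pos 23 'd': at 11 (via fail)
pos 24 'a': at 7 (via fail)
pos 25 'b': at 13
pos 26 'c': at 14
pos 27 'd': at 15
pos 28 'a': at 16  emit P3@[24:28]
pos 29 'c': at 19 (via fail)
pos 30 'c': at 17 (via fail)
pos 31 'c': at 17 (via fail)

Matches: [[6,0],[13,0],[19,1],[28,3]]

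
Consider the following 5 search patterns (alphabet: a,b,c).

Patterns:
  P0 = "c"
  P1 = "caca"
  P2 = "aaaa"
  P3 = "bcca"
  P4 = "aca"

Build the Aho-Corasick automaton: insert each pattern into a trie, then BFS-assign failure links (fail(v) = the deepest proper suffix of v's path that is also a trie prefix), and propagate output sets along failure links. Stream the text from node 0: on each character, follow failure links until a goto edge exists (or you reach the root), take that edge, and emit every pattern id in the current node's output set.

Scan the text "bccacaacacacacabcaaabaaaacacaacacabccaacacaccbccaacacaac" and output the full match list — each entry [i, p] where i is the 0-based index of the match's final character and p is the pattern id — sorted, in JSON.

Construct AC machine:
Trie (insert patterns):
  0='ε' goto a→5 b→9 c→1
  1='c' goto a→2  [P0 ends]
  2='ca' goto c→3
  3='cac' goto a→4
  4='caca' goto ·  [P1 ends]
  5='a' goto a→6 c→13
  6='aa' goto a→7
  7='aaa' goto a→8
  8='aaaa' goto ·  [P2 ends]
  9='b' goto c→10
  10='bc' goto c→11
  11='bcc' goto a→12
  12='bcca' goto ·  [P3 ends]
  13='ac' goto a→14
  14='aca' goto ·  [P4 ends]

Failure links (BFS by depth):
  fail(1) 'c': from fail(0)=0 chase 'c': 0 ⇒ 0;  out={0}∪out(0)={0}
  fail(5) 'a': from fail(0)=0 chase 'a': 0 ⇒ 0;  out=∅∪out(0)=∅
  fail(9) 'b': from fail(0)=0 chase 'b': 0 ⇒ 0;  out=∅∪out(0)=∅
  fail(2) 'ca': from fail(1)=0 chase 'a': 0 ⇒ 5;  out=∅∪out(5)=∅
  fail(6) 'aa': from fail(5)=0 chase 'a': 0 ⇒ 5;  out=∅∪out(5)=∅
  fail(10) 'bc': from fail(9)=0 chase 'c': 0 ⇒ 1;  out=∅∪out(1)={0}
  fail(13) 'ac': from fail(5)=0 chase 'c': 0 ⇒ 1;  out=∅∪out(1)={0}
  fail(3) 'cac': from fail(2)=5 chase 'c': 5 ⇒ 13;  out=∅∪out(13)={0}
  fail(7) 'aaa': from fail(6)=5 chase 'a': 5 ⇒ 6;  out=∅∪out(6)=∅
  fail(11) 'bcc': from fail(10)=1 chase 'c': 1→0 ⇒ 1;  out=∅∪out(1)={0}
  fail(14) 'aca': from fail(13)=1 chase 'a': 1 ⇒ 2;  out={4}∪out(2)={4}
  fail(4) 'caca': from fail(3)=13 chase 'a': 13 ⇒ 14;  out={1}∪out(14)={1,4}
  fail(8) 'aaaa': from fail(7)=6 chase 'a': 6 ⇒ 7;  out={2}∪out(7)={2}
  fail(12) 'bcca': from fail(11)=1 chase 'a': 1 ⇒ 2;  out={3}∪out(2)={3}

Text stream:
i=0 'b': node 0→9
i=1 'c': node 9→10  ** P0@[1:1]
i=2 'c': node 10→11  ** P0@[2:2]
i=3 'a': node 11→12  ** P3@[0:3]
i=4 'c': node 12→3 (fail-walked)  ** P0@[4:4]
i=5 'a': node 3→4  ** P1@[2:5],P4@[3:5]
i=6 'a': node 4→6 (fail-walked)
i=7 'c': node 6→13 (fail-walked)  ** P0@[7:7]
i=8 'a': node 13→14  ** P4@[6:8]
i=9 'c': node 14→3 (fail-walked)  ** P0@[9:9]
i=10 'a': node 3→4  ** P1@[7:10],P4@[8:10]
i=11 'c': node 4→3 (fail-walked)  ** P0@[11:11]
i=12 'a': node 3→4  ** P1@[9:12],P4@[10:12]
i=13 'c': node 4→3 (fail-walked)  ** P0@[13:13]
i=14 'a': node 3→4  ** P1@[11:14],P4@[12:14]
i=15 'b': node 4→9 (fail-walked)
i=16 'c': node 9→10  ** P0@[16:16]
i=17 'a': node 10→2 (fail-walked)
i=18 'a': node 2→6 (fail-walked)
i=19 'a': node 6→7
i=20 'b': node 7→9 (fail-walked)
i=21 'a': node 9→5 (fail-walked)
i=22 'a': node 5→6
i=23 'a': node 6→7
i=24 'a': node 7→8  ** P2@[21:24]
i=25 'c': node 8→13 (fail-walked)  ** P0@[25:25]
i=26 'a': node 13→14  ** P4@[24:26]
i=27 'c': node 14→3 (fail-walked)  ** P0@[27:27]
i=28 'a': node 3→4  ** P1@[25:28],P4@[26:28]
i=29 'a': node 4→6 (fail-walked)
i=30 'c': node 6→13 (fail-walked)  ** P0@[30:30]
i=31 'a': node 13→14  ** P4@[29:31]
i=32 'c': node 14→3 (fail-walked)  ** P0@[32:32]
i=33 'a': node 3→4  ** P1@[30:33],P4@[31:33]
i=34 'b': node 4→9 (fail-walked)
i=35 'c': node 9→10  ** P0@[35:35]
i=36 'c': node 10→11  ** P0@[36:36]
i=37 'a': node 11→12  ** P3@[34:37]
i=38 'a': node 12→6 (fail-walked)
i=39 'c': node 6→13 (fail-walked)  ** P0@[39:39]
i=40 'a': node 13→14  ** P4@[38:40]
i=41 'c': node 14→3 (fail-walked)  ** P0@[41:41]
i=42 'a': node 3→4  ** P1@[39:42],P4@[40:42]
i=43 'c': node 4→3 (fail-walked)  ** P0@[43:43]
i=44 'c': node 3→1 (fail-walked)  ** P0@[44:44]
i=45 'b': node 1→9 (fail-walked)
i=46 'c': node 9→10  ** P0@[46:46]
i=47 'c': node 10→11  ** P0@[47:47]
i=48 'a': node 11→12  ** P3@[45:48]
i=49 'a': node 12→6 (fail-walked)
i=50 'c': node 6→13 (fail-walked)  ** P0@[50:50]
i=51 'a': node 13→14  ** P4@[49:51]
i=52 'c': node 14→3 (fail-walked)  ** P0@[52:52]
i=53 'a': node 3→4  ** P1@[50:53],P4@[51:53]
i=54 'a': node 4→6 (fail-walked)
i=55 'c': node 6→13 (fail-walked)  ** P0@[55:55]

Result: [[1,0],[2,0],[3,3],[4,0],[5,1],[5,4],[7,0],[8,4],[9,0],[10,1],[10,4],[11,0],[12,1],[12,4],[13,0],[14,1],[14,4],[16,0],[24,2],[25,0],[26,4],[27,0],[28,1],[28,4],[30,0],[31,4],[32,0],[33,1],[33,4],[35,0],[36,0],[37,3],[39,0],[40,4],[41,0],[42,1],[42,4],[43,0],[44,0],[46,0],[47,0],[48,3],[50,0],[51,4],[52,0],[53,1],[53,4],[55,0]]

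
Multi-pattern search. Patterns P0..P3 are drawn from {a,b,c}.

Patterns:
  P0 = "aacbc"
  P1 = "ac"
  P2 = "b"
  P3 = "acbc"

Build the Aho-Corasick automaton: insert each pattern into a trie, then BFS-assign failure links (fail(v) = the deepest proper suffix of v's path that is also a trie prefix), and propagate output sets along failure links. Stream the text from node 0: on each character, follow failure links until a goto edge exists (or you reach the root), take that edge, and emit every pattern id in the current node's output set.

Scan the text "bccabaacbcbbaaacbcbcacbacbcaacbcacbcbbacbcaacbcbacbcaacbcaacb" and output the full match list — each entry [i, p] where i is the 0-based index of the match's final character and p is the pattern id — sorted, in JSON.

Construct AC machine:
Trie (insert patterns):
  n0 'ε': a→1 b→7
  n1 'a': a→2 c→6
  n2 'aa': c→3
  n3 'aac': b→4
  n4 'aacb': c→5
  n5 'aacbc': ·  [P0 ends]
  n6 'ac': b→8  [P1 ends]
  n7 'b': ·  [P2 ends]
  n8 'acb': c→9
  n9 'acbc': ·  [P3 ends]

Failure links (BFS by depth):
  n1('a'): parent n0 fail=0; on 'a' 0 → fail=0;  out ∅∪∅=∅
  n7('b'): parent n0 fail=0; on 'b' 0 → fail=0;  out {2}∪∅={2}
  n2('aa'): parent n1 fail=0; on 'a' 0 → fail=1;  out ∅∪∅=∅
  n6('ac'): parent n1 fail=0; on 'c' 0 → fail=0;  out {1}∪∅={1}
  n3('aac'): parent n2 fail=1; on 'c' 1 → fail=6;  out ∅∪{1}={1}
  n8('acb'): parent n6 fail=0; on 'b' 0 → fail=7;  out ∅∪{2}={2}
  n4('aacb'): parent n3 fail=6; on 'b' 6 → fail=8;  out ∅∪{2}={2}
  n9('acbc'): parent n8 fail=7; on 'c' 7→0 → fail=0;  out {3}∪∅={3}
  n5('aacbc'): parent n4 fail=8; on 'c' 8 → fail=9;  out {0}∪{3}={0,3}

Run:
[0] read 'b'  n0⇒n7  → match P2@[0:0]
[1] read 'c'  n7⇒n0 (via fail)
[2] read 'c'  n0⇒n0
[3] read 'a'  n0⇒n1
[4] read 'b'  n1⇒n7 (via fail)  → match P2@[4:4]
[5] read 'a'  n7⇒n1 (via fail)
[6] read 'a'  n1⇒n2
[7] read 'c'  n2⇒n3  → match P1@[6:7]
[8] read 'b'  n3⇒n4  → match P2@[8:8]
[9] read 'c'  n4⇒n5  → match P0@[5:9],P3@[6:9]
[10] read 'b'  n5⇒n7 (via fail)  → match P2@[10:10]
[11] read 'b'  n7⇒n7 (via fail)  → match P2@[11:11]
[12] read 'a'  n7⇒n1 (via fail)
[13] read 'a'  n1⇒n2
[14] read 'a'  n2⇒n2 (via fail)
[15] read 'c'  n2⇒n3  → match P1@[14:15]
[16] read 'b'  n3⇒n4  → match P2@[16:16]
[17] read 'c'  n4⇒n5  → match P0@[13:17],P3@[14:17]
[18] read 'b'  n5⇒n7 (via fail)  → match P2@[18:18]
[19] read 'c'  n7⇒n0 (via fail)
[20] read 'a'  n0⇒n1
[21] read 'c'  n1⇒n6  → match P1@[20:21]
[22] read 'b'  n6⇒n8  → match P2@[22:22]
[23] read 'a'  n8⇒n1 (via fail)
[24] read 'c'  n1⇒n6  → match P1@[23:24]
[25] read 'b'  n6⇒n8  → match P2@[25:25]
[26] read 'c'  n8⇒n9  → match P3@[23:26]
[27] read 'a'  n9⇒n1 (via fail)
[28] read 'a'  n1⇒n2
[29] read 'c'  n2⇒n3  → match P1@[28:29]
[30] read 'b'  n3⇒n4  → match P2@[30:30]
[31] read 'c'  n4⇒n5  → match P0@[27:31],P3@[28:31]
[32] read 'a'  n5⇒n1 (via fail)
[33] read 'c'  n1⇒n6  → match P1@[32:33]
[34] read 'b'  n6⇒n8  → match P2@[34:34]
[35] read 'c'  n8⇒n9  → match P3@[32:35]
[36] read 'b'  n9⇒n7 (via fail)  → match P2@[36:36]
[37] read 'b'  n7⇒n7 (via fail)  → match P2@[37:37]
[38] read 'a'  n7⇒n1 (via fail)
[39] read 'c'  n1⇒n6  → match P1@[38:39]
[40] read 'b'  n6⇒n8  → match P2@[40:40]
[41] read 'c'  n8⇒n9  → match P3@[38:41]
[42] read 'a'  n9⇒n1 (via fail)
[43] read 'a'  n1⇒n2
[44] read 'c'  n2⇒n3  → match P1@[43:44]
[45] read 'b'  n3⇒n4  → match P2@[45:45]
[46] read 'c'  n4⇒n5  → match P0@[42:46],P3@[43:46]
[47] read 'b'  n5⇒n7 (via fail)  → match P2@[47:47]
[48] read 'a'  n7⇒n1 (via fail)
[49] read 'c'  n1⇒n6  → match P1@[48:49]
[50] read 'b'  n6⇒n8  → match P2@[50:50]
[51] read 'c'  n8⇒n9  → match P3@[48:51]
[52] read 'a'  n9⇒n1 (via fail)
[53] read 'a'  n1⇒n2
[54] read 'c'  n2⇒n3  → match P1@[53:54]
[55] read 'b'  n3⇒n4  → match P2@[55:55]
[56] read 'c'  n4⇒n5  → match P0@[52:56],P3@[53:56]
[57] read 'a'  n5⇒n1 (via fail)
[58] read 'a'  n1⇒n2
[59] read 'c'  n2⇒n3  → match P1@[58:59]
[60] read 'b'  n3⇒n4  → match P2@[60:60]

Result: [[0,2],[4,2],[7,1],[8,2],[9,0],[9,3],[10,2],[11,2],[15,1],[16,2],[17,0],[17,3],[18,2],[21,1],[22,2],[24,1],[25,2],[26,3],[29,1],[30,2],[31,0],[31,3],[33,1],[34,2],[35,3],[36,2],[37,2],[39,1],[40,2],[41,3],[44,1],[45,2],[46,0],[46,3],[47,2],[49,1],[50,2],[51,3],[54,1],[55,2],[56,0],[56,3],[59,1],[60,2]]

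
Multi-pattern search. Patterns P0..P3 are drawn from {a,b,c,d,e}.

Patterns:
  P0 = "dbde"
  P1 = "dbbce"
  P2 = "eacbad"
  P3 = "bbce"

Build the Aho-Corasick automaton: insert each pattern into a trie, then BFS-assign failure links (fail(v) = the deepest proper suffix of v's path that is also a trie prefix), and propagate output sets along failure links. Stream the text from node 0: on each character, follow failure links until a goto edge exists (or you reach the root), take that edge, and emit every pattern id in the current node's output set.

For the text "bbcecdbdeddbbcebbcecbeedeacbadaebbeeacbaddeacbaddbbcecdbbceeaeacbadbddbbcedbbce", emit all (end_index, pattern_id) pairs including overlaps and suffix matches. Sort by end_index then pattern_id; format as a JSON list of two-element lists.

Build automaton:
Trie nodes:
  0='ε' goto b→14 d→1 e→8
  1='d' goto b→2
  2='db' goto b→5 d→3
  3='dbd' goto e→4
  4='dbde' goto ·  ←P0
  5='dbb' goto c→6
  6='dbbc' goto e→7
  7='dbbce' goto ·  ←P1
  8='e' goto a→9
  9='ea' goto c→10
  10='eac' goto b→11
  11='eacb' goto a→12
  12='eacba' goto d→13
  13='eacbad' goto ·  ←P2
  14='b' goto b→15
  15='bb' goto c→16
  16='bbc' goto e→17
  17='bbce' goto ·  ←P3

Failure links (BFS by depth):
  n1('d'): parent n0 fail=0; on 'd' 0 → fail=0;  out ∅∪∅=∅
  n8('e'): parent n0 fail=0; on 'e' 0 → fail=0;  out ∅∪∅=∅
  n14('b'): parent n0 fail=0; on 'b' 0 → fail=0;  out ∅∪∅=∅
  n2('db'): parent n1 fail=0; on 'b' 0 → fail=14;  out ∅∪∅=∅
  n9('ea'): parent n8 fail=0; on 'a' 0 → fail=0;  out ∅∪∅=∅
  n15('bb'): parent n14 fail=0; on 'b' 0 → fail=14;  out ∅∪∅=∅
  n3('dbd'): parent n2 fail=14; on 'd' 14→0 → fail=1;  out ∅∪∅=∅
  n5('dbb'): parent n2 fail=14; on 'b' 14 → fail=15;  out ∅∪∅=∅
  n10('eac'): parent n9 fail=0; on 'c' 0 → fail=0;  out ∅∪∅=∅
  n16('bbc'): parent n15 fail=14; on 'c' 14→0 → fail=0;  out ∅∪∅=∅
  n4('dbde'): parent n3 fail=1; on 'e' 1→0 → fail=8;  out {0}∪∅={0}
  n6('dbbc'): parent n5 fail=15; on 'c' 15 → fail=16;  out ∅∪∅=∅
  n11('eacb'): parent n10 fail=0; on 'b' 0 → fail=14;  out ∅∪∅=∅
  n17('bbce'): parent n16 fail=0; on 'e' 0 → fail=8;  out {3}∪∅={3}
  n7('dbbce'): parent n6 fail=16; on 'e' 16 → fail=17;  out {1}∪{3}={1,3}
  n12('eacba'): parent n11 fail=14; on 'a' 14→0 → fail=0;  out ∅∪∅=∅
  n13('eacbad'): parent n12 fail=0; on 'd' 0 → fail=1;  out {2}∪∅={2}

Run:
i=0 'b': node 0→14
i=1 'b': node 14→15
i=2 'c': node 15→16
i=3 'e': node 16→17  ** P3@[0:3]
i=4 'c': node 17→0 (via fail)
i=5 'd': node 0→1
i=6 'b': node 1→2
i=7 'd': node 2→3
i=8 'e': node 3→4  ** P0@[5:8]
i=9 'd': node 4→1 (via fail)
i=10 'd': node 1→1 (via fail)
i=11 'b': node 1→2
i=12 'b': node 2→5
i=13 'c': node 5→6
i=14 'e': node 6→7  ** P1@[10:14],P3@[11:14]
i=15 'b': node 7→14 (via fail)
i=16 'b': node 14→15
i=17 'c': node 15→16
i=18 'e': node 16→17  ** P3@[15:18]
i=19 'c': node 17→0 (via fail)
i=20 'b': node 0→14
i=21 'e': node 14→8 (via fail)
i=22 'e': node 8→8 (via fail)
i=23 'd': node 8→1 (via fail)
i=24 'e': node 1→8 (via fail)
i=25 'a': node 8→9
i=26 'c': node 9→10
i=27 'b': node 10→11
i=28 'a': node 11→12
i=29 'd': node 12→13  ** P2@[24:29]
i=30 'a': node 13→0 (via fail)
i=31 'e': node 0→8
i=32 'b': node 8→14 (via fail)
i=33 'b': node 14→15
i=34 'e': node 15→8 (via fail)
i=35 'e': node 8→8 (via fail)
i=36 'a': node 8→9
i=37 'c': node 9→10
i=38 'b': node 10→11
i=39 'a': node 11→12
i=40 'd': node 12→13  ** P2@[35:40]
i=41 'd': node 13→1 (via fail)
i=42 'e': node 1→8 (via fail)
i=43 'a': node 8→9
i=44 'c': node 9→10
i=45 'b': node 10→11
i=46 'a': node 11→12
i=47 'd': node 12→13  ** P2@[42:47]
i=48 'd': node 13→1 (via fail)
i=49 'b': node 1→2
i=50 'b': node 2→5
i=51 'c': node 5→6
i=52 'e': node 6→7  ** P1@[48:52],P3@[49:52]
i=53 'c': node 7→0 (via fail)
i=54 'd': node 0→1
i=55 'b': node 1→2
i=56 'b': node 2→5
i=57 'c': node 5→6
i=58 'e': node 6→7  ** P1@[54:58],P3@[55:58]
i=59 'e': node 7→8 (via fail)
i=60 'a': node 8→9
i=61 'e': node 9→8 (via fail)
i=62 'a': node 8→9
i=63 'c': node 9→10
i=64 'b': node 10→11
i=65 'a': node 11→12
i=66 'd': node 12→13  ** P2@[61:66]
i=67 'b': node 13→2 (via fail)
i=68 'd': node 2→3
i=69 'd': node 3→1 (via fail)
i=70 'b': node 1→2
i=71 'b': node 2→5
i=72 'c': node 5→6
i=73 'e': node 6→7  ** P1@[69:73],P3@[70:73]
i=74 'd': node 7→1 (via fail)
i=75 'b': node 1→2
i=76 'b': node 2→5
i=77 'c': node 5→6
i=78 'e': node 6→7  ** P1@[74:78],P3@[75:78]

Matches: [[3,3],[8,0],[14,1],[14,3],[18,3],[29,2],[40,2],[47,2],[52,1],[52,3],[58,1],[58,3],[66,2],[73,1],[73,3],[78,1],[78,3]]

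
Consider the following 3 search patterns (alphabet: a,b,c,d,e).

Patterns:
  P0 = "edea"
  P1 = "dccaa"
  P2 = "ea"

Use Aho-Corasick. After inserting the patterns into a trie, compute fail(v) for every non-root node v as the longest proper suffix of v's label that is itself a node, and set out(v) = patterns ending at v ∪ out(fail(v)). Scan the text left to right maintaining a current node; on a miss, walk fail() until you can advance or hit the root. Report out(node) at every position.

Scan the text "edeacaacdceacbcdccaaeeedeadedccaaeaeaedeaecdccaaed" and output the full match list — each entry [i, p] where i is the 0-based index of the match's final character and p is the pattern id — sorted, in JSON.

Build:
Trie nodes:
  n0 'ε': d→5 e→1
  n1 'e': a→10 d→2
  n2 'ed': e→3
  n3 'ede': a→4
  n4 'edea': ·  ←P0
  n5 'd': c→6
  n6 'dc': c→7
  n7 'dcc': a→8
  n8 'dcca': a→9
  n9 'dccaa': ·  ←P1
  n10 'ea': ·  ←P2

Failure links (BFS by depth):
  fail(1) 'e': from fail(0)=0 chase 'e': 0 ⇒ 0;  out=∅∪out(0)=∅
  fail(5) 'd': from fail(0)=0 chase 'd': 0 ⇒ 0;  out=∅∪out(0)=∅
  fail(2) 'ed': from fail(1)=0 chase 'd': 0 ⇒ 5;  out=∅∪out(5)=∅
  fail(6) 'dc': from fail(5)=0 chase 'c': 0 ⇒ 0;  out=∅∪out(0)=∅
  fail(10) 'ea': from fail(1)=0 chase 'a': 0 ⇒ 0;  out={2}∪out(0)={2}
  fail(3) 'ede': from fail(2)=5 chase 'e': 5→0 ⇒ 1;  out=∅∪out(1)=∅
  fail(7) 'dcc': from fail(6)=0 chase 'c': 0 ⇒ 0;  out=∅∪out(0)=∅
  fail(4) 'edea': from fail(3)=1 chase 'a': 1 ⇒ 10;  out={0}∪out(10)={0,2}
  fail(8) 'dcca': from fail(7)=0 chase 'a': 0 ⇒ 0;  out=∅∪out(0)=∅
  fail(9) 'dccaa': from fail(8)=0 chase 'a': 0 ⇒ 0;  out={1}∪out(0)={1}

Run:
i=0 'e': node 0→1
i=1 'd': node 1→2
i=2 'e': node 2→3
i=3 'a': node 3→4  → match P0@[0:3],P2@[2:3]
i=4 'c': node 4→0 ·f
i=5 'a': node 0→0
i=6 'a': node 0→0
i=7 'c': node 0→0
i=8 'd': node 0→5
i=9 'c': node 5→6
i=10 'e': node 6→1 ·f
i=11 'a': node 1→10  → match P2@[10:11]
i=12 'c': node 10→0 ·f
i=13 'b': node 0→0
i=14 'c': node 0→0
i=15 'd': node 0→5
i=16 'c': node 5→6
i=17 'c': node 6→7
i=18 'a': node 7→8
i=19 'a': node 8→9  → match P1@[15:19]
i=20 'e': node 9→1 ·f
i=21 'e': node 1→1 ·f
i=22 'e': node 1→1 ·f
i=23 'd': node 1→2
i=24 'e': node 2→3
i=25 'a': node 3→4  → match P0@[22:25],P2@[24:25]
i=26 'd': node 4→5 ·f
i=27 'e': node 5→1 ·f
i=28 'd': node 1→2
i=29 'c': node 2→6 ·f
i=30 'c': node 6→7
i=31 'a': node 7→8
i=32 'a': node 8→9  → match P1@[28:32]
i=33 'e': node 9→1 ·f
i=34 'a': node 1→10  → match P2@[33:34]
i=35 'e': node 10→1 ·f
i=36 'a': node 1→10  → match P2@[35:36]
i=37 'e': node 10→1 ·f
i=38 'd': node 1→2
i=39 'e': node 2→3
i=40 'a': node 3→4  → match P0@[37:40],P2@[39:40]
i=41 'e': node 4→1 ·f
i=42 'c': node 1→0 ·f
i=43 'd': node 0→5
i=44 'c': node 5→6
i=45 'c': node 6→7
i=46 'a': node 7→8
i=47 'a': node 8→9  → match P1@[43:47]
i=48 'e': node 9→1 ·f
i=49 'd': node 1→2

Matches: [[3,0],[3,2],[11,2],[19,1],[25,0],[25,2],[32,1],[34,2],[36,2],[40,0],[40,2],[47,1]]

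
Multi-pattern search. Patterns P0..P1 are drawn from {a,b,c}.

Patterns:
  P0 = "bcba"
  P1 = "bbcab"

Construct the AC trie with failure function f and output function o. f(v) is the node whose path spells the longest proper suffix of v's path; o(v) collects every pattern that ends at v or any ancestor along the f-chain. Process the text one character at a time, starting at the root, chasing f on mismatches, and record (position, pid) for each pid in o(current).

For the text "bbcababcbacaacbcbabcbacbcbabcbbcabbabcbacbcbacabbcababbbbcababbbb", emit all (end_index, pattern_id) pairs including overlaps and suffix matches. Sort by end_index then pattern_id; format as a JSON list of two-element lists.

Build automaton:
Trie nodes:
  0='ε' goto b→1
  1='b' goto b→5 c→2
  2='bc' goto b→3
  3='bcb' goto a→4
  4='bcba' goto ·  [P0 ends]
  5='bb' goto c→6
  6='bbc' goto a→7
  7='bbca' goto b→8
  8='bbcab' goto ·  [P1 ends]

Failure links (BFS by depth):
  fail(1) 'b': from fail(0)=0 chase 'b': 0 ⇒ 0;  out=∅∪out(0)=∅
  fail(2) 'bc': from fail(1)=0 chase 'c': 0 ⇒ 0;  out=∅∪out(0)=∅
  fail(5) 'bb': from fail(1)=0 chase 'b': 0 ⇒ 1;  out=∅∪out(1)=∅
  fail(3) 'bcb': from fail(2)=0 chase 'b': 0 ⇒ 1;  out=∅∪out(1)=∅
  fail(6) 'bbc': from fail(5)=1 chase 'c': 1 ⇒ 2;  out=∅∪out(2)=∅
  fail(4) 'bcba': from fail(3)=1 chase 'a': 1→0 ⇒ 0;  out={0}∪out(0)={0}
  fail(7) 'bbca': from fail(6)=2 chase 'a': 2→0 ⇒ 0;  out=∅∪out(0)=∅
  fail(8) 'bbcab': from fail(7)=0 chase 'b': 0 ⇒ 1;  out={1}∪out(1)={1}

Scan:
pos 0 'b': at 1
pos 1 'b': at 5
pos 2 'c': at 6
pos 3 'a': at 7
pos 4 'b': at 8  ** P1@[0:4]
pos 5 'a': at 0 ·f
pos 6 'b': at 1
pos 7 'c': at 2
pos 8 'b': at 3
pos 9 'a': at 4  ** P0@[6:9]
pos 10 'c': at 0 ·f
pos 11 'a': at 0
pos 12 'a': at 0
pos 13 'c': at 0
pos 14 'b': at 1
pos 15 'c': at 2
pos 16 'b': at 3
pos 17 'a': at 4  ** P0@[14:17]
pos 18 'b': at 1 ·f
pos 19 'c': at 2
pos 20 'b': at 3
pos 21 'a': at 4  ** P0@[18:21]
pos 22 'c': at 0 ·f
pos 23 'b': at 1
pos 24 'c': at 2
pos 25 'b': at 3
pos 26 'a': at 4  ** P0@[23:26]
pos 27 'b': at 1 ·f
pos 28 'c': at 2
pos 29 'b': at 3
pos 30 'b': at 5 ·f
pos 31 'c': at 6
pos 32 'a': at 7
pos 33 'b': at 8  ** P1@[29:33]
pos 34 'b': at 5 ·f
pos 35 'a': at 0 ·f
pos 36 'b': at 1
pos 37 'c': at 2
pos 38 'b': at 3
pos 39 'a': at 4  ** P0@[36:39]
pos 40 'c': at 0 ·f
pos 41 'b': at 1
pos 42 'c': at 2
pos 43 'b': at 3
pos 44 'a': at 4  ** P0@[41:44]
pos 45 'c': at 0 ·f
pos 46 'a': at 0
pos 47 'b': at 1
pos 48 'b': at 5
pos 49 'c': at 6
pos 50 'a': at 7
pos 51 'b': at 8  ** P1@[47:51]
pos 52 'a': at 0 ·f
pos 53 'b': at 1
pos 54 'b': at 5
pos 55 'b': at 5 ·f
pos 56 'b': at 5 ·f
pos 57 'c': at 6
pos 58 'a': at 7
pos 59 'b': at 8  ** P1@[55:59]
pos 60 'a': at 0 ·f
pos 61 'b': at 1
pos 62 'b': at 5
pos 63 'b': at 5 ·f
pos 64 'b': at 5 ·f

All matches (sorted): [[4,1],[9,0],[17,0],[21,0],[26,0],[33,1],[39,0],[44,0],[51,1],[59,1]]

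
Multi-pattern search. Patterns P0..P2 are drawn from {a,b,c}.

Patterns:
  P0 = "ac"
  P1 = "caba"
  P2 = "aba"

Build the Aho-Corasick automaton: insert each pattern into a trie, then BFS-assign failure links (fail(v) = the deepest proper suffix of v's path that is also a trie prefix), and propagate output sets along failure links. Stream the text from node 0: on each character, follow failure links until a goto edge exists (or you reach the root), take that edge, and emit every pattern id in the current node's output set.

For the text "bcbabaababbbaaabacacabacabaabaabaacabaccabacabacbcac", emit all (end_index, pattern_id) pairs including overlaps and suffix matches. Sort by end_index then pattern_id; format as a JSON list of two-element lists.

Build automaton:
Trie nodes:
  0='ε' goto a→1 c→3
  1='a' goto b→7 c→2
  2='ac' goto ·  ←P0
  3='c' goto a→4
  4='ca' goto b→5
  5='cab' goto a→6
  6='caba' goto ·  ←P1
  7='ab' goto a→8
  8='aba' goto ·  ←P2

Failure links (BFS by depth):
  n1('a'): parent n0 fail=0; on 'a' 0 → fail=0;  out ∅∪∅=∅
  n3('c'): parent n0 fail=0; on 'c' 0 → fail=0;  out ∅∪∅=∅
  n2('ac'): parent n1 fail=0; on 'c' 0 → fail=3;  out {0}∪∅={0}
  n4('ca'): parent n3 fail=0; on 'a' 0 → fail=1;  out ∅∪∅=∅
  n7('ab'): parent n1 fail=0; on 'b' 0 → fail=0;  out ∅∪∅=∅
  n5('cab'): parent n4 fail=1; on 'b' 1 → fail=7;  out ∅∪∅=∅
  n8('aba'): parent n7 fail=0; on 'a' 0 → fail=1;  out {2}∪∅={2}
  n6('caba'): parent n5 fail=7; on 'a' 7 → fail=8;  out {1}∪{2}={1,2}

Scan:
i=0 'b': node 0→0
i=1 'c': node 0→3
i=2 'b': node 3→0 (via fail)
i=3 'a': node 0→1
i=4 'b': node 1→7
i=5 'a': node 7→8  emit P2@[3:5]
i=6 'a': node 8→1 (via fail)
i=7 'b': node 1→7
i=8 'a': node 7→8  emit P2@[6:8]
i=9 'b': node 8→7 (via fail)
i=10 'b': node 7→0 (via fail)
i=11 'b': node 0→0
i=12 'a': node 0→1
i=13 'a': node 1→1 (via fail)
i=14 'a': node 1→1 (via fail)
i=15 'b': node 1→7
i=16 'a': node 7→8  emit P2@[14:16]
i=17 'c': node 8→2 (via fail)  emit P0@[16:17]
i=18 'a': node 2→4 (via fail)
i=19 'c': node 4→2 (via fail)  emit P0@[18:19]
i=20 'a': node 2→4 (via fail)
i=21 'b': node 4→5
i=22 'a': node 5→6  emit P1@[19:22],P2@[20:22]
i=23 'c': node 6→2 (via fail)  emit P0@[22:23]
i=24 'a': node 2→4 (via fail)
i=25 'b': node 4→5
i=26 'a': node 5→6  emit P1@[23:26],P2@[24:26]
i=27 'a': node 6→1 (via fail)
i=28 'b': node 1→7
i=29 'a': node 7→8  emit P2@[27:29]
i=30 'a': node 8→1 (via fail)
i=31 'b': node 1→7
i=32 'a': node 7→8  emit P2@[30:32]
i=33 'a': node 8→1 (via fail)
i=34 'c': node 1→2  emit P0@[33:34]
i=35 'a': node 2→4 (via fail)
i=36 'b': node 4→5
i=37 'a': node 5→6  emit P1@[34:37],P2@[35:37]
i=38 'c': node 6→2 (via fail)  emit P0@[37:38]
i=39 'c': node 2→3 (via fail)
i=40 'a': node 3→4
i=41 'b': node 4→5
i=42 'a': node 5→6  emit P1@[39:42],P2@[40:42]
i=43 'c': node 6→2 (via fail)  emit P0@[42:43]
i=44 'a': node 2→4 (via fail)
i=45 'b': node 4→5
i=46 'a': node 5→6  emit P1@[43:46],P2@[44:46]
i=47 'c': node 6→2 (via fail)  emit P0@[46:47]
i=48 'b': node 2→0 (via fail)
i=49 'c': node 0→3
i=50 'a': node 3→4
i=51 'c': node 4→2 (via fail)  emit P0@[50:51]

All matches (sorted): [[5,2],[8,2],[16,2],[17,0],[19,0],[22,1],[22,2],[23,0],[26,1],[26,2],[29,2],[32,2],[34,0],[37,1],[37,2],[38,0],[42,1],[42,2],[43,0],[46,1],[46,2],[47,0],[51,0]]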